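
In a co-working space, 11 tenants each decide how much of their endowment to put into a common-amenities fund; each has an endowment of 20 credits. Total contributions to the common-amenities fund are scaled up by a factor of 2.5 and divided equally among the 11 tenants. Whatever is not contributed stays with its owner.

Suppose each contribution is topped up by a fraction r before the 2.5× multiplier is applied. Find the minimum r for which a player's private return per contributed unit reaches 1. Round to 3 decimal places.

With matching at rate r, one contributed unit becomes (1 + r) in the common-amenities fund and returns 2.5 × (1 + r) / 11 to the contributor.
Setting this equal to 1: 1 + r = 11/2.5 = 4.4000.
So the minimum matching rate is r = 4.4000 − 1 = 3.400.

3.400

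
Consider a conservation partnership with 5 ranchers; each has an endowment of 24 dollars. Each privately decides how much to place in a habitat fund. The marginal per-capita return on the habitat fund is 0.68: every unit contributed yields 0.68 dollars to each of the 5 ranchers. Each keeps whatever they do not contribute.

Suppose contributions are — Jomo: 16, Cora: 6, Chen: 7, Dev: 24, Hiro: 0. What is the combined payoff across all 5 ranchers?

247.20 dollars

Total contributed: 16 + 6 + 7 + 24 + 0 = 53; total kept: 5 × 24 − 53 = 67.
The habitat fund pays out 0.68 × 5 × 53 = 180.20 in aggregate.
Group total = 67 + 180.20 = 247.20.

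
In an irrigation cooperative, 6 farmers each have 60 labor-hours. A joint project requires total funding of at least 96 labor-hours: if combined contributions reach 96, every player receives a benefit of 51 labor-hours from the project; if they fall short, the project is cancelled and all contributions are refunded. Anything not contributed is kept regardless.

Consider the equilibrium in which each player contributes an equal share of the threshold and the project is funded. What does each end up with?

Equal share of the threshold: 96/6 = 16.
At this profile no one gains by cutting their contribution: any cut drops the total below 96, the project is cancelled, contributions are refunded, and the deviator ends with 60, which is less than 60 − 16 + 51 = 95. Contributing more than 16 just wastes the excess. So contributing exactly 16 is a best response.
Each player's payoff: 60 − 16 + 51 = 95.

95 labor-hours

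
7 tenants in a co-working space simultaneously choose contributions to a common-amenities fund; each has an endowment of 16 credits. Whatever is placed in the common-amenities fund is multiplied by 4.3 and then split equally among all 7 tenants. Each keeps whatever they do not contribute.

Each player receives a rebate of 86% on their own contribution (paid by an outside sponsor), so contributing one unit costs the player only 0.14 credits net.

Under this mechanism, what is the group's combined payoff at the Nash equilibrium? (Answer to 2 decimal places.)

577.92 credits

Under the mechanism each unit contributed yields (4.3/7) / 0.14 = 4.3878 back to its contributor per unit of net cost, which exceeds 1, making full contribution the dominant choice for everyone.
At the Nash equilibrium everyone contributes 16. Group total payoff = 7 × (16 × 0.86 + 4.3 × 16) = 577.92.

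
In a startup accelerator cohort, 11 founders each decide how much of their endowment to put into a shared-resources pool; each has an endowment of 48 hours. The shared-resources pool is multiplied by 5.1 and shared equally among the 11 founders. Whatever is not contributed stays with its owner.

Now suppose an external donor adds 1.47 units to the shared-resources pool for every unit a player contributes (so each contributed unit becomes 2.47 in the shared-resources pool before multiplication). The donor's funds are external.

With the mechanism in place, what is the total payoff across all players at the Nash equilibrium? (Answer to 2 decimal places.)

The effective private return per unit is now 5.1 × 2.47 / 11 = 1.1452 > 1, so every player's dominant strategy flips to full contribution.
So the Nash equilibrium is full contribution by all 11; the group earns 5.1 × 2.47 × 528 = 6651.22.

6651.22 hours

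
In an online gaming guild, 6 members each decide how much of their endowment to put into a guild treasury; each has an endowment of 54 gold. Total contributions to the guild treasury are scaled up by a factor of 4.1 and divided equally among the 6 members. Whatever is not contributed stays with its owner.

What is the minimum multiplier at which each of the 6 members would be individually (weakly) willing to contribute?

A contributed unit returns (multiplier)/6 to its contributor.
This reaches 1 exactly when the multiplier is 6.

6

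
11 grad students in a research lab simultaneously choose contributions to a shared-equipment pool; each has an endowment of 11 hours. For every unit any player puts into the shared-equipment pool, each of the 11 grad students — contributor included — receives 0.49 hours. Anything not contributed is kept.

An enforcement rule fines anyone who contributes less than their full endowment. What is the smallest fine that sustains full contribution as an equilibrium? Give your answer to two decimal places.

5.61 hours

Given the others contribute fully, the best deviation is to contribute 0 (any partial contribution still incurs the fine and gives up units whose private return 0.49 is below 1).
Deviating from 11 to 0 saves 11 hours but forfeits the deviator's share of the drop in the shared-equipment pool: 0.49 × 11 = 5.39.
So the deviation gain is 11 − 5.39 = 5.61, and the fine must be at least 5.61 hours to wipe it out.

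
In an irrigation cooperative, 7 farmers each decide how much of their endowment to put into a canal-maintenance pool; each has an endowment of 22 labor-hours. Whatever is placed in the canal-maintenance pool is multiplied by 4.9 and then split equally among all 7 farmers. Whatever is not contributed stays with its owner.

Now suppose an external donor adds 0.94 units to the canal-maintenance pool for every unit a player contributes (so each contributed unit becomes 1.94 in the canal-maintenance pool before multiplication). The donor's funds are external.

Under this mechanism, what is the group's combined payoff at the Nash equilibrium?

1463.92 labor-hours

Under the mechanism each unit contributed yields 4.9 × 1.94 / 7 = 1.3580 back to its contributor per unit of net cost, which exceeds 1, making full contribution the dominant choice for everyone.
So the Nash equilibrium is full contribution by all 7; the group earns 4.9 × 1.94 × 154 = 1463.92.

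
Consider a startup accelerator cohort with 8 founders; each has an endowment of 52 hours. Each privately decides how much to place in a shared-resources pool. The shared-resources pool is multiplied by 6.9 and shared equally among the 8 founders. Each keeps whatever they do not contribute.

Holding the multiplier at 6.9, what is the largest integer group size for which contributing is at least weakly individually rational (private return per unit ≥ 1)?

Private return per unit is 6.9/(group size), which is ≥ 1 whenever the group size is ≤ 6.9.
The largest such integer is 6.

6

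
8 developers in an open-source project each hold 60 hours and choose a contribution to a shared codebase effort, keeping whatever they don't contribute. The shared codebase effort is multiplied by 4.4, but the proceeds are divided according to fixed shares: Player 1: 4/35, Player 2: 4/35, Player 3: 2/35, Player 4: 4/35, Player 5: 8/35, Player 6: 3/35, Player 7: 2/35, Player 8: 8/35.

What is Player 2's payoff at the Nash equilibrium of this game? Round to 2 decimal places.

120.34 hours

Player j's private return per contributed unit is 4.4 × (j's share). Contributing is weakly dominant for j when that share is at least 1/4.4 = 0.2273, and contributing 0 is dominant otherwise.
Player 5 and Player 8 are above the threshold, contributing 60 each; the remaining 6 contribute 0. Total contributed: 120.
Player 2 keeps 60 and receives 4.4 × 120 × 4/35 = 60.34 from the shared codebase effort, for a payoff of 120.34.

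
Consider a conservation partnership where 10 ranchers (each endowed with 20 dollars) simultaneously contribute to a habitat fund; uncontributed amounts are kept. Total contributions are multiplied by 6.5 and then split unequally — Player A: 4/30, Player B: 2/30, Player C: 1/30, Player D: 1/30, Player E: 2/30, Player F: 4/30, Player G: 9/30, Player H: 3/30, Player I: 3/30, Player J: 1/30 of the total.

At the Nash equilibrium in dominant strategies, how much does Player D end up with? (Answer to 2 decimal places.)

Each unit j contributes comes back to j as 6.5 × (j's share), so j prefers to contribute only if that share exceeds 1/6.5 = 0.1538; otherwise keeping the unit dominates.
Only Player G (9/30) clears that bar, contributing 20; the remaining 9 contribute 0. Total contributed: 20.
Player D keeps 20 and receives 6.5 × 20 × 1/30 = 4.33 from the habitat fund, for a payoff of 24.33.

24.33 dollars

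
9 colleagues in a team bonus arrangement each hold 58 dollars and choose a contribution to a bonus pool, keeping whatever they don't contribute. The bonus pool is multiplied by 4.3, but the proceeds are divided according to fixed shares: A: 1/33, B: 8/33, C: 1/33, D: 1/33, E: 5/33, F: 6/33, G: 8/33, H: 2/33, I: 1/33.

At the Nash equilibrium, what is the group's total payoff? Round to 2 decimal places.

904.80 dollars

Each unit j contributes comes back to j as 4.3 × (j's share), so j prefers to contribute only if that share exceeds 1/4.3 = 0.2326; otherwise keeping the unit dominates.
B and G are above the threshold, contributing 58 each; the remaining 7 contribute 0. Total contributed: 116.
The bonus pool pays out 4.3 × 116 = 498.80 in total (split across the unequal shares, but the aggregate is all that matters for the group sum).
The 7 free-riders keep 58 each, adding 406. Group total = 406 + 498.80 = 904.80.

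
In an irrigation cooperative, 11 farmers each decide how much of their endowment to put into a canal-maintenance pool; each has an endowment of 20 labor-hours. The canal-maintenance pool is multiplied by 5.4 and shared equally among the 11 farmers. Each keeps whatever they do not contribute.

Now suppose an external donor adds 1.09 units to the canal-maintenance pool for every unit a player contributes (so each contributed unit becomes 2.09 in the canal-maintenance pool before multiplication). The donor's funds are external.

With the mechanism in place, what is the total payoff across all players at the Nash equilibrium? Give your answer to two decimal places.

Under the mechanism each unit contributed yields 5.4 × 2.09 / 11 = 1.0260 back to its contributor per unit of net cost, which exceeds 1, making full contribution the dominant choice for everyone.
At the Nash equilibrium everyone contributes 20. Group total payoff = 5.4 × 2.09 × 220 = 2482.92.

2482.92 labor-hours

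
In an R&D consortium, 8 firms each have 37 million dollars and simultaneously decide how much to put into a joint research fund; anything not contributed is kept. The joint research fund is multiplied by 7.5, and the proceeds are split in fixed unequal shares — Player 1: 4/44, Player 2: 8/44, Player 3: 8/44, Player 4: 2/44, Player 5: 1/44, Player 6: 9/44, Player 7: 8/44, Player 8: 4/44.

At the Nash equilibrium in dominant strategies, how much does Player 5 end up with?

Player j's private return per contributed unit is 7.5 × (j's share). Contributing is weakly dominant for j when that share is at least 1/7.5 = 0.1333, and contributing 0 is dominant otherwise.
Player 2, Player 3, Player 6 and Player 7 clear that bar, contributing 37 each; the remaining 4 contribute 0. Total contributed: 148.
Player 5 keeps 37 and receives 7.5 × 148 × 1/44 = 25.23 from the joint research fund, for a payoff of 62.23.

62.23 million dollars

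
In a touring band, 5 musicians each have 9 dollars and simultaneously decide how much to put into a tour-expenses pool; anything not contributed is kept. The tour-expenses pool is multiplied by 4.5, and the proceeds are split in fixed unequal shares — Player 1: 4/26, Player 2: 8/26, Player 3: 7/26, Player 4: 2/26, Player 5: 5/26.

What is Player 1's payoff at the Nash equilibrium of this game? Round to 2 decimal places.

A player with share s gets back 4.5·s per unit contributed, so full contribution is dominant for anyone with s > 1/4.5 = 0.2222 and zero contribution is dominant for anyone below.
The shares above 0.2222 belong to Player 2 and Player 3, contributing 9 each; the remaining 3 contribute 0. Total contributed: 18.
Player 1 keeps 9 and receives 4.5 × 18 × 4/26 = 12.46 from the tour-expenses pool, for a payoff of 21.46.

21.46 dollars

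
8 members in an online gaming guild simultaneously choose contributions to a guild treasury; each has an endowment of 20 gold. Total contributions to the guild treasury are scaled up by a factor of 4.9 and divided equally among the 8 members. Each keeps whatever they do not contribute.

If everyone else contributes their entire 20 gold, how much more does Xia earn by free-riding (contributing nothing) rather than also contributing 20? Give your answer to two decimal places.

7.75 gold

Switching from a contribution of 20 to 0 lets Xia keep an extra 20 gold, but lowers the guild treasury by 20, which costs Xia their own share of that drop: 4.9/8 × 20 = 12.25.
Net gain = 20 − 12.25 = 7.75. The private return per contributed unit (0.6125) is below 1, so free-riding is indeed the best response regardless of what the others do.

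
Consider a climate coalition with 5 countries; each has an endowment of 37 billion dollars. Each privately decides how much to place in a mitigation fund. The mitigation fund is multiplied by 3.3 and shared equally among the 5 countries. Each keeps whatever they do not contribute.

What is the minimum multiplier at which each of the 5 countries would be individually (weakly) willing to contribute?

A contributed unit returns (multiplier)/5 to its contributor.
This reaches 1 exactly when the multiplier is 5.

5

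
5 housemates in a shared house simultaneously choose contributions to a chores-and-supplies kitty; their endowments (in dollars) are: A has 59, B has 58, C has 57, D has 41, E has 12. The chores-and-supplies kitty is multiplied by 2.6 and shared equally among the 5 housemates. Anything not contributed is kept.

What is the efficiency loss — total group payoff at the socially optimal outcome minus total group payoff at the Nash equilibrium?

The private return per contributed unit is 2.6/5 = 0.5200 < 1 for every player regardless of endowment, so the Nash equilibrium is zero contribution and the group total is Σ E_j = 59 + 58 + 57 + 41 + 12 = 227.
Each contributed unit returns 2.600 to the group, so the social optimum is full contribution by everyone: group total = 2.600 × 227 = 590.20.
Efficiency loss = (2.600 − 1) × 227 = 363.20.

363.20 dollars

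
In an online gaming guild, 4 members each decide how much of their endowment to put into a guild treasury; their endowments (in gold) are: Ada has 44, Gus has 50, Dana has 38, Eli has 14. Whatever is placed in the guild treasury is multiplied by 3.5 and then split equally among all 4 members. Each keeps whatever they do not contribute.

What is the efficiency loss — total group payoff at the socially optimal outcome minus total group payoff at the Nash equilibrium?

365.00 gold

The private return per contributed unit is 3.5/4 = 0.8750 < 1 for every player regardless of endowment, so the Nash equilibrium is zero contribution and the group total is Σ E_j = 44 + 50 + 38 + 14 = 146.
Each contributed unit returns 3.500 to the group, so the social optimum is full contribution by everyone: group total = 3.500 × 146 = 511.00.
Efficiency loss = (3.500 − 1) × 146 = 365.00.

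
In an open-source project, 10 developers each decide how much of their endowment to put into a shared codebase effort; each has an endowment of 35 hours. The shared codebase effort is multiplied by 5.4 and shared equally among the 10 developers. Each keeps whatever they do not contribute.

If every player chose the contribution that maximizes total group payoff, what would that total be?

Each contributed unit returns 5.400 to the group as a whole (0.5400 to each of 10 players), which exceeds 1, so the social optimum is full contribution: group total = 5.400 × 350 = 1890.00.

1890.00 hours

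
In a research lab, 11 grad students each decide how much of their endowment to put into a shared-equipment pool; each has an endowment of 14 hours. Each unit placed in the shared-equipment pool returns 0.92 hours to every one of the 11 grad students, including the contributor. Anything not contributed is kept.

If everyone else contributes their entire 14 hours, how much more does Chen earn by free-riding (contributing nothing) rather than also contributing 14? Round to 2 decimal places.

1.12 hours

Switching from a contribution of 14 to 0 lets Chen keep an extra 14 hours, but lowers the shared-equipment pool by 14, which costs Chen their own share of that drop: 0.92 × 14 = 12.88.
Net gain = 14 − 12.88 = 1.12. The private return per contributed unit (0.92) is below 1, so free-riding is indeed the best response regardless of what the others do.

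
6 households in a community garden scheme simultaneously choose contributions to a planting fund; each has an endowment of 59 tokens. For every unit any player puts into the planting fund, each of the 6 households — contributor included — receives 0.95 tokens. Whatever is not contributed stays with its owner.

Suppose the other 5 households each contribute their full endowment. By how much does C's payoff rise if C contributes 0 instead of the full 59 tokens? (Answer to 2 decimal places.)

Switching from a contribution of 59 to 0 lets C keep an extra 59 tokens, but lowers the planting fund by 59, which costs C their own share of that drop: 0.95 × 59 = 56.05.
Net gain = 59 − 56.05 = 2.95. The private return per contributed unit (0.95) is below 1, so free-riding is indeed the best response regardless of what the others do.

2.95 tokens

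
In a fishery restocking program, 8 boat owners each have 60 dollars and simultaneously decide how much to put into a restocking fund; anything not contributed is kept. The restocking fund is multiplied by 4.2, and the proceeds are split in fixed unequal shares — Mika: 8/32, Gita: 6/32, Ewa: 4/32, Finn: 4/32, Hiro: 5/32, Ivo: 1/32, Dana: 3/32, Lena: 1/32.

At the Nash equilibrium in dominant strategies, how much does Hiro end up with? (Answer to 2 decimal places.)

Each unit j contributes comes back to j as 4.2 × (j's share), so j prefers to contribute only if that share exceeds 1/4.2 = 0.2381; otherwise keeping the unit dominates.
The only share above 0.2381 is Mika's 8/32, contributing 60; the remaining 7 contribute 0. Total contributed: 60.
Hiro keeps 60 and receives 4.2 × 60 × 5/32 = 39.38 from the restocking fund, for a payoff of 99.38.

99.38 dollars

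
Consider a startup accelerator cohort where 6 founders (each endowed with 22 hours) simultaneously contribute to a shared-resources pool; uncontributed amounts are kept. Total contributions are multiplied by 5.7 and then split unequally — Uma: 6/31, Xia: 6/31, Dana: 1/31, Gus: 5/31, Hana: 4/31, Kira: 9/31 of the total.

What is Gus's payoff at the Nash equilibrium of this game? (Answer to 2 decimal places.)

For player j, contributing a unit is worthwhile iff 5.7 × (j's share) ≥ 1, i.e. iff j's share is at least 0.1754.
Uma, Xia and Kira are above the threshold, contributing 22 each; the remaining 3 contribute 0. Total contributed: 66.
Gus keeps 22 and receives 5.7 × 66 × 5/31 = 60.68 from the shared-resources pool, for a payoff of 82.68.

82.68 hours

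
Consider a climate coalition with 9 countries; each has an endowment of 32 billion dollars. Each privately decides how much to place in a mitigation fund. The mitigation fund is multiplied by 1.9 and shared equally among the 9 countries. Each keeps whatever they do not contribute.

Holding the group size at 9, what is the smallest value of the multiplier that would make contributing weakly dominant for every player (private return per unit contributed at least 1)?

9

A contributed unit returns (multiplier)/9 to its contributor.
This reaches 1 exactly when the multiplier is 9.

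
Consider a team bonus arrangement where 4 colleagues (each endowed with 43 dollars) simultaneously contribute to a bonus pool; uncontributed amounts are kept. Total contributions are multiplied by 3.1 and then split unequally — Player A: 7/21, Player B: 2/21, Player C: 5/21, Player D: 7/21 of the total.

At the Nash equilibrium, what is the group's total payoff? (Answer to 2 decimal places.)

A player with share s gets back 3.1·s per unit contributed, so full contribution is dominant for anyone with s > 1/3.1 = 0.3226 and zero contribution is dominant for anyone below.
The shares above 0.3226 belong to Player A and Player D, contributing 43 each; the remaining 2 contribute 0. Total contributed: 86.
The bonus pool pays out 3.1 × 86 = 266.60 in total (split across the unequal shares, but the aggregate is all that matters for the group sum).
The 2 free-riders keep 43 each, adding 86. Group total = 86 + 266.60 = 352.60.

352.60 dollars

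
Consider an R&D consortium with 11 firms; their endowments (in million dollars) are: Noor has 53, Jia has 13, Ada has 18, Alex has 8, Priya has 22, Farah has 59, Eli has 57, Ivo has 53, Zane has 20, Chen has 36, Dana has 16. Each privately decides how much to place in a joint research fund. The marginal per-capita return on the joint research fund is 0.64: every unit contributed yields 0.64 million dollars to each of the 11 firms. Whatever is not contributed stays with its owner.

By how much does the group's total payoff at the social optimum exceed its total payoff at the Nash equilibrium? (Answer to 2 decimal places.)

2144.20 million dollars

The private return per contributed unit is 0.64 < 1 for everyone, so the Nash equilibrium is zero contribution and the group total is Σ E_j = 53 + 13 + 18 + 8 + 22 + 59 + 57 + 53 + 20 + 36 + 16 = 355.
Each contributed unit returns 7.040 to the group, so the social optimum is full contribution by everyone: group total = 7.040 × 355 = 2499.20.
Efficiency loss = (7.040 − 1) × 355 = 2144.20.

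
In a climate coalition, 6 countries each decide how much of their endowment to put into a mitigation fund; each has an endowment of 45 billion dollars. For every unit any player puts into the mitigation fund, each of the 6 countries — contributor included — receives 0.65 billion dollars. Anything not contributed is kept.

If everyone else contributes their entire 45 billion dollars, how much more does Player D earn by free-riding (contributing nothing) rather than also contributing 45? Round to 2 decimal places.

Switching from a contribution of 45 to 0 lets Player D keep an extra 45 billion dollars, but lowers the mitigation fund by 45, which costs Player D their own share of that drop: 0.65 × 45 = 29.25.
Net gain = 45 − 29.25 = 15.75. The private return per contributed unit (0.65) is below 1, so free-riding is indeed the best response regardless of what the others do.

15.75 billion dollars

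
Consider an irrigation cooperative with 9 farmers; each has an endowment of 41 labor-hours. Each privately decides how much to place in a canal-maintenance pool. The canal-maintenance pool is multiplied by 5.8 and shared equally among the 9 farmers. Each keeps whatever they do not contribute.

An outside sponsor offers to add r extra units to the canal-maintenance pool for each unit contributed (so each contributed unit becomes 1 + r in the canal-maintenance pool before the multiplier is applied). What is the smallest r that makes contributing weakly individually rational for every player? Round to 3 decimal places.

0.552

With matching at rate r, one contributed unit becomes (1 + r) in the canal-maintenance pool and returns 5.8 × (1 + r) / 9 to the contributor.
Setting this equal to 1: 1 + r = 9/5.8 = 1.5517.
So the minimum matching rate is r = 1.5517 − 1 = 0.552.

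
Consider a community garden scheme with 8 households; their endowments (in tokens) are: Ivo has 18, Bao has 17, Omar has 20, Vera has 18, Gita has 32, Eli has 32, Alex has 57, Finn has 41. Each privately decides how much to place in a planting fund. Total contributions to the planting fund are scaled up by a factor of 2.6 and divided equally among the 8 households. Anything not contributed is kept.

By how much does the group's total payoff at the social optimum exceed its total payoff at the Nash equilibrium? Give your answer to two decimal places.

The private return per contributed unit is 2.6/8 = 0.3250 < 1 for every player regardless of endowment, so the Nash equilibrium is zero contribution and the group total is Σ E_j = 18 + 17 + 20 + 18 + 32 + 32 + 57 + 41 = 235.
Each contributed unit returns 2.600 to the group, so the social optimum is full contribution by everyone: group total = 2.600 × 235 = 611.00.
Efficiency loss = (2.600 − 1) × 235 = 376.00.

376.00 tokens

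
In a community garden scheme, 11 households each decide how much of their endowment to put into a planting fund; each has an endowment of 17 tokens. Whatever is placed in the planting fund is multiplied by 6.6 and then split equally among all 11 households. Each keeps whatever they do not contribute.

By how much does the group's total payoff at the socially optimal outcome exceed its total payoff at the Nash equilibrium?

Each contributed unit returns 6.6/11 = 0.6000 to its contributor — below 1 — so contributing 0 is dominant for every player. At the Nash equilibrium everyone keeps their 17, and the group total is 11 × 17 = 187.
Each contributed unit returns 6.600 to the group as a whole (0.6000 to each of 11 players), which exceeds 1, so the social optimum is full contribution: group total = 6.600 × 187 = 1234.20.
Efficiency loss = 1234.20 − 187 = 1047.20.

1047.20 tokens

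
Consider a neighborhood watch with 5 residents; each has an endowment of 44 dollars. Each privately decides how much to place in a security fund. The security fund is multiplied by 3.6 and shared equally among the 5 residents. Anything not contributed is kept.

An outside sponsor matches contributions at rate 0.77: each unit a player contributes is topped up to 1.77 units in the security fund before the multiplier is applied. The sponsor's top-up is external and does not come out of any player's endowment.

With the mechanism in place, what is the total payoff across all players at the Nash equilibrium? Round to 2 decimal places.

With the mechanism, a contributed unit returns 3.6 × 1.77 / 5 = 1.2744 per unit of net cost to the contributor — now above 1 — so contributing fully is weakly dominant for every player.
So the Nash equilibrium is full contribution by all 5; the group earns 3.6 × 1.77 × 220 = 1401.84.

1401.84 dollars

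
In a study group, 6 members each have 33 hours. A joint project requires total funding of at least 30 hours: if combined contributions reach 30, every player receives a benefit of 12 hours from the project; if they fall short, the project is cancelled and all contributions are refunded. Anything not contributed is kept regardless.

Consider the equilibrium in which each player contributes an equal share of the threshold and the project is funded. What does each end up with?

Equal share of the threshold: 30/6 = 5.
At this profile no one gains by cutting their contribution: any cut drops the total below 30, the project is cancelled, contributions are refunded, and the deviator ends with 33, which is less than 33 − 5 + 12 = 40. Contributing more than 5 just wastes the excess. So contributing exactly 5 is a best response.
Each player's payoff: 33 − 5 + 12 = 40.

40 hours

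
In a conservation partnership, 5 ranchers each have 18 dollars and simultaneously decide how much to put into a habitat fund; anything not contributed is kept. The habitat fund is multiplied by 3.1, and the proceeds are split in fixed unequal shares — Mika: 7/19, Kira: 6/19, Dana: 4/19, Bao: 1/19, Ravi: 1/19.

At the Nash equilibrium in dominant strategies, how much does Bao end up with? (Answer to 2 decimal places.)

Player j's private return per contributed unit is 3.1 × (j's share). Contributing is weakly dominant for j when that share is at least 1/3.1 = 0.3226, and contributing 0 is dominant otherwise.
Mika alone (share 7/19) is above the threshold, contributing 18; the remaining 4 contribute 0. Total contributed: 18.
Bao keeps 18 and receives 3.1 × 18 × 1/19 = 2.94 from the habitat fund, for a payoff of 20.94.

20.94 dollars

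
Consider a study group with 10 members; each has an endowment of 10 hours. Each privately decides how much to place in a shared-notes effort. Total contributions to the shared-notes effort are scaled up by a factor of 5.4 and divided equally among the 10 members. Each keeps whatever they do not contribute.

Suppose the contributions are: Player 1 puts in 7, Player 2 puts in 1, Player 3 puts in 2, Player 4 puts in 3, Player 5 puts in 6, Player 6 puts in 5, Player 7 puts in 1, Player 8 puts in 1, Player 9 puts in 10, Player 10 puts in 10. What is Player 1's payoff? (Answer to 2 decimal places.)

27.84 hours

Total contributed: 7 + 1 + 2 + 3 + 6 + 5 + 1 + 1 + 10 + 10 = 46.
Each receives 5.4 × 46 / 10 = 24.84 from the shared-notes effort.
Player 1 keeps 10 − 7 = 3, so Player 1's payoff is 3 + 24.84 = 27.84.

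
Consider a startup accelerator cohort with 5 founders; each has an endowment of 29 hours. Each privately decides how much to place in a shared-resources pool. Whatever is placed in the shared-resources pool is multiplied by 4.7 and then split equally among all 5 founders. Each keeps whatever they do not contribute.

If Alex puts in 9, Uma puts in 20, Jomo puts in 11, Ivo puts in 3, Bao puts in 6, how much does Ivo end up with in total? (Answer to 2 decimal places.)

72.06 hours

Total contributed: 9 + 20 + 11 + 3 + 6 = 49.
Each receives 4.7 × 49 / 5 = 46.06 from the shared-resources pool.
Ivo keeps 29 − 3 = 26, so Ivo's payoff is 26 + 46.06 = 72.06.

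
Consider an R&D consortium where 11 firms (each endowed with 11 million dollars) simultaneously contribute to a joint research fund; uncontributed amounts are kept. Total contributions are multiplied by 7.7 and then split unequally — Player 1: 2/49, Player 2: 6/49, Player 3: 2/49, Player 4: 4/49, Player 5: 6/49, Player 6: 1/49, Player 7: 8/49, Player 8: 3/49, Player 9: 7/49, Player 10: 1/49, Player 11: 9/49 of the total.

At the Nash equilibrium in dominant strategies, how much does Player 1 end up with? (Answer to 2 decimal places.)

A player with share s gets back 7.7·s per unit contributed, so full contribution is dominant for anyone with s > 1/7.7 = 0.1299 and zero contribution is dominant for anyone below.
The shares above 0.1299 belong to Player 7, Player 9 and Player 11, contributing 11 each; the remaining 8 contribute 0. Total contributed: 33.
Player 1 keeps 11 and receives 7.7 × 33 × 2/49 = 10.37 from the joint research fund, for a payoff of 21.37.

21.37 million dollars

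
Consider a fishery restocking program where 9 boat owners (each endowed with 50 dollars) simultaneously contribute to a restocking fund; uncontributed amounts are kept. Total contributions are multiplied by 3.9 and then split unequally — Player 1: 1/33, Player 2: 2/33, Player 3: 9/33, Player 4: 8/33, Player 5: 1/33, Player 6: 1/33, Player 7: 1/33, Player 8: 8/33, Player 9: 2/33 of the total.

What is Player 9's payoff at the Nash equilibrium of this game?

61.82 dollars

For player j, contributing a unit is worthwhile iff 3.9 × (j's share) ≥ 1, i.e. iff j's share is at least 0.2564.
Player 3 alone (share 9/33) is above the threshold, contributing 50; the remaining 8 contribute 0. Total contributed: 50.
Player 9 keeps 50 and receives 3.9 × 50 × 2/33 = 11.82 from the restocking fund, for a payoff of 61.82.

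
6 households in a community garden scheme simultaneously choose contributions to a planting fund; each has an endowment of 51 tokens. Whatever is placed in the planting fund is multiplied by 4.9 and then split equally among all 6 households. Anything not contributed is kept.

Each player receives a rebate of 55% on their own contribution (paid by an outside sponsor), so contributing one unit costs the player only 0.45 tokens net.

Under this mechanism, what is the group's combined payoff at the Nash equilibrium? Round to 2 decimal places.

1667.70 tokens

The effective private return per unit is now (4.9/6) / 0.45 = 1.8148 > 1, so every player's dominant strategy flips to full contribution.
So the Nash equilibrium is full contribution by all 6; the group earns 6 × (51 × 0.55 + 4.9 × 51) = 1667.70.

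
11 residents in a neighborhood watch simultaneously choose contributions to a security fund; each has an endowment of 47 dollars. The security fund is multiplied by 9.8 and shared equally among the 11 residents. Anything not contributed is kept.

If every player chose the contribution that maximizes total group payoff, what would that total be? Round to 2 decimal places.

5066.60 dollars

Each contributed unit returns 9.800 to the group as a whole (0.8909 to each of 11 players), which exceeds 1, so the social optimum is full contribution: group total = 9.800 × 517 = 5066.60.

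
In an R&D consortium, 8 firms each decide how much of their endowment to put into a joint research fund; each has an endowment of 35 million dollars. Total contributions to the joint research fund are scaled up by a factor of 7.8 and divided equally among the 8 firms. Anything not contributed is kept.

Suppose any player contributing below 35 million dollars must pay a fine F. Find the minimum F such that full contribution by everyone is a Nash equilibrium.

Given the others contribute fully, the best deviation is to contribute 0 (any partial contribution still incurs the fine and gives up units whose private return 0.9750 is below 1).
Deviating from 35 to 0 saves 35 million dollars but forfeits the deviator's share of the drop in the joint research fund: 7.8/8 × 35 = 34.12.
So the deviation gain is 35 − 34.12 = 0.88, and the fine must be at least 0.88 million dollars to wipe it out.

0.88 million dollars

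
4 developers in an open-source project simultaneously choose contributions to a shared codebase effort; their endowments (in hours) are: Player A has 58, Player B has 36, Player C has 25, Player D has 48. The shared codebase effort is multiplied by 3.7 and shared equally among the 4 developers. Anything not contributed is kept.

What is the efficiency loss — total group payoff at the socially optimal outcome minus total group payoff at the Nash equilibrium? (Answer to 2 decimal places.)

The private return per contributed unit is 3.7/4 = 0.9250 < 1 for every player regardless of endowment, so the Nash equilibrium is zero contribution and the group total is Σ E_j = 58 + 36 + 25 + 48 = 167.
Each contributed unit returns 3.700 to the group, so the social optimum is full contribution by everyone: group total = 3.700 × 167 = 617.90.
Efficiency loss = (3.700 − 1) × 167 = 450.90.

450.90 hours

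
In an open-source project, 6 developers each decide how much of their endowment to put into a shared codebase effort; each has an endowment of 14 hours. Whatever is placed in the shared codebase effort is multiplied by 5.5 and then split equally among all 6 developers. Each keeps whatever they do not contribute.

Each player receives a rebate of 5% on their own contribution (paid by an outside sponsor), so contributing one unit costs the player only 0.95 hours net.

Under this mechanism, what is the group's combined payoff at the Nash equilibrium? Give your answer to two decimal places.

84.00 hours

With the mechanism, a contributed unit returns (5.5/6) / 0.95 = 0.9649 per unit of net cost — still below 1 — so contributing 0 remains dominant for every player.
Everyone keeps their endowment and the group total is 6 × 14 = 84.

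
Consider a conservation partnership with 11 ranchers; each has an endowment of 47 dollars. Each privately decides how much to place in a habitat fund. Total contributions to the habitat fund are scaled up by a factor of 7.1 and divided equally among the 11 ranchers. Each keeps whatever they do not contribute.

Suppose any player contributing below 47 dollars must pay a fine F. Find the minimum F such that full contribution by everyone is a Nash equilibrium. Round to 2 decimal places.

Given the others contribute fully, the best deviation is to contribute 0 (any partial contribution still incurs the fine and gives up units whose private return 0.6455 is below 1).
Deviating from 47 to 0 saves 47 dollars but forfeits the deviator's share of the drop in the habitat fund: 7.1/11 × 47 = 30.34.
So the deviation gain is 47 − 30.34 = 16.66, and the fine must be at least 16.66 dollars to wipe it out.

16.66 dollars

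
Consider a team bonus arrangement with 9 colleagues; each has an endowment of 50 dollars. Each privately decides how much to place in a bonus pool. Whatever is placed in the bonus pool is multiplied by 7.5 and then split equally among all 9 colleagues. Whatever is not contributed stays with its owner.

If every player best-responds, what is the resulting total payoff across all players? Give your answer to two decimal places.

Each contributed unit returns 7.5/9 = 0.8333 to its contributor — below 1 — so contributing 0 is dominant for every player. At the Nash equilibrium everyone keeps their 50, and the group total is 9 × 50 = 450.

450.00 dollars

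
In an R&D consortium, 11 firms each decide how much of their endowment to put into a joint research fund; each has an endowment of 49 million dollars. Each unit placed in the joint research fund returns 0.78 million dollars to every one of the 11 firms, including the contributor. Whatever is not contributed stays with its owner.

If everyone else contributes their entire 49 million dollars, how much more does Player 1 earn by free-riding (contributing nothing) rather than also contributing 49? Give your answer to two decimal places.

10.78 million dollars

Switching from a contribution of 49 to 0 lets Player 1 keep an extra 49 million dollars, but lowers the joint research fund by 49, which costs Player 1 their own share of that drop: 0.78 × 49 = 38.22.
Net gain = 49 − 38.22 = 10.78. The private return per contributed unit (0.78) is below 1, so free-riding is indeed the best response regardless of what the others do.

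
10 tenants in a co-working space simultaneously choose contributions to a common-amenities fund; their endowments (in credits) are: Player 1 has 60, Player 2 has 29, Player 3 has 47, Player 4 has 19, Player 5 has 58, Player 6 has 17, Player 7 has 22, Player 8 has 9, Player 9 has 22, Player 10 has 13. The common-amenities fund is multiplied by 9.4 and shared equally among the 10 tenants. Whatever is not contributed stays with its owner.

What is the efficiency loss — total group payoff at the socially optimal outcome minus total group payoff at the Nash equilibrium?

The private return per contributed unit is 9.4/10 = 0.9400 < 1 for every player regardless of endowment, so the Nash equilibrium is zero contribution and the group total is Σ E_j = 60 + 29 + 47 + 19 + 58 + 17 + 22 + 9 + 22 + 13 = 296.
Each contributed unit returns 9.400 to the group, so the social optimum is full contribution by everyone: group total = 9.400 × 296 = 2782.40.
Efficiency loss = (9.400 − 1) × 296 = 2486.40.

2486.40 credits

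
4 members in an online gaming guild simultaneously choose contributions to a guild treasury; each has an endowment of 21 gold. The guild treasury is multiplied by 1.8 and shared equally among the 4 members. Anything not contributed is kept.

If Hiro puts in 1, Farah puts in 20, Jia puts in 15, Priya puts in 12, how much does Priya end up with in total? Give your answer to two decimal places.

30.60 gold

Total contributed: 1 + 20 + 15 + 12 = 48.
Each receives 1.8 × 48 / 4 = 21.60 from the guild treasury.
Priya keeps 21 − 12 = 9, so Priya's payoff is 9 + 21.60 = 30.60.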